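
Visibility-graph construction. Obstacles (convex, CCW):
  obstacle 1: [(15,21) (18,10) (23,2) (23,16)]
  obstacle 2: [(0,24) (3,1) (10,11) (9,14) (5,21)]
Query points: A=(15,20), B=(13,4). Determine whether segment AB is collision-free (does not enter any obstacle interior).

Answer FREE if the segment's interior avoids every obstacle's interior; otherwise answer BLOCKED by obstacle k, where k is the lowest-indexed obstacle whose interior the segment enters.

FREE

Obstacle 1 [(15,21) (18,10) (23,2) (23,16)]:
  edge (15,21)–(18,10): clear
  edge (18,10)–(23,2): clear
  edge (23,2)–(23,16): clear
  edge (23,16)–(15,21): clear
  midpoint (14,12) outside
  → clear
Obstacle 2 [(0,24) (3,1) (10,11) (9,14) (5,21)]:
  edge (0,24)–(3,1): clear
  edge (3,1)–(10,11): clear
  edge (10,11)–(9,14): clear
  edge (9,14)–(5,21): clear
  edge (5,21)–(0,24): clear
  midpoint (14,12) outside
  → clear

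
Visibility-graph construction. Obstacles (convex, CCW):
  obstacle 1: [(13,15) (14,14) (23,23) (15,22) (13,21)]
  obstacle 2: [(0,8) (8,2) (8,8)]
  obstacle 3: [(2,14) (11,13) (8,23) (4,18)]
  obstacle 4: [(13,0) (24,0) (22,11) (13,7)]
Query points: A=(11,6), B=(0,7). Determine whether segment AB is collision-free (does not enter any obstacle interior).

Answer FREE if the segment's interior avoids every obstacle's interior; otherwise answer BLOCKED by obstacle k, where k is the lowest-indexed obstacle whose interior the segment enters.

Obstacle 1 [(13,15) (14,14) (23,23) (15,22) (13,21)]:
  edge (13,15)–(14,14): clear
  edge (14,14)–(23,23): clear
  edge (23,23)–(15,22): clear
  edge (15,22)–(13,21): clear
  edge (13,21)–(13,15): clear
  midpoint (11/2,13/2) outside
  → clear
Obstacle 2 [(0,8) (8,2) (8,8)]:
  edge (0,8)–(8,2): crosses AB
  edge (8,2)–(8,8): crosses AB
  edge (8,8)–(0,8): clear
  → BLOCKED
Obstacle 3 [(2,14) (11,13) (8,23) (4,18)]:
  edge (2,14)–(11,13): clear
  edge (11,13)–(8,23): clear
  edge (8,23)–(4,18): clear
  edge (4,18)–(2,14): clear
  midpoint (11/2,13/2) outside
  → clear
Obstacle 4 [(13,0) (24,0) (22,11) (13,7)]:
  edge (13,0)–(24,0): clear
  edge (24,0)–(22,11): clear
  edge (22,11)–(13,7): clear
  edge (13,7)–(13,0): clear
  midpoint (11/2,13/2) outside
  → clear

BLOCKED by obstacle 2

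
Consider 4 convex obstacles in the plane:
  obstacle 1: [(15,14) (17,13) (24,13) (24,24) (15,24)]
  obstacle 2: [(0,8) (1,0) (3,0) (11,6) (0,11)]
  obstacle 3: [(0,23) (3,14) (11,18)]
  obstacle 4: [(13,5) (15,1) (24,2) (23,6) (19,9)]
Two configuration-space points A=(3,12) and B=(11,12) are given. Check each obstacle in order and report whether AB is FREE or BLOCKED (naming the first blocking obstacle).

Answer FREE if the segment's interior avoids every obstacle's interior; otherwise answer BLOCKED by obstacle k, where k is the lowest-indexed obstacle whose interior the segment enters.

Obstacle 1 [(15,14) (17,13) (24,13) (24,24) (15,24)]:
  edge (15,14)–(17,13): clear
  edge (17,13)–(24,13): clear
  edge (24,13)–(24,24): clear
  edge (24,24)–(15,24): clear
  edge (15,24)–(15,14): clear
  midpoint (7,12) outside
  → clear
Obstacle 2 [(0,8) (1,0) (3,0) (11,6) (0,11)]:
  edge (0,8)–(1,0): clear
  edge (1,0)–(3,0): clear
  edge (3,0)–(11,6): clear
  edge (11,6)–(0,11): clear
  edge (0,11)–(0,8): clear
  midpoint (7,12) outside
  → clear
Obstacle 3 [(0,23) (3,14) (11,18)]:
  edge (0,23)–(3,14): clear
  edge (3,14)–(11,18): clear
  edge (11,18)–(0,23): clear
  midpoint (7,12) outside
  → clear
Obstacle 4 [(13,5) (15,1) (24,2) (23,6) (19,9)]:
  edge (13,5)–(15,1): clear
  edge (15,1)–(24,2): clear
  edge (24,2)–(23,6): clear
  edge (23,6)–(19,9): clear
  edge (19,9)–(13,5): clear
  midpoint (7,12) outside
  → clear

FREE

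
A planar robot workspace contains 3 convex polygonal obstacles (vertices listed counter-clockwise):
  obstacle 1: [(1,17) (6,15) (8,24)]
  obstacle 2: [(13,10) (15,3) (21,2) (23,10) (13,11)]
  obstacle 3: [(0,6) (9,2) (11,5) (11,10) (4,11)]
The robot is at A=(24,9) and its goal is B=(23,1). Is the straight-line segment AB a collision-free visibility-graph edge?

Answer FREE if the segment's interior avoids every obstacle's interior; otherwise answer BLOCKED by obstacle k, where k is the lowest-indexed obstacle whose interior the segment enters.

FREE

Obstacle 1 [(1,17) (6,15) (8,24)]:
  edge (1,17)–(6,15): clear
  edge (6,15)–(8,24): clear
  edge (8,24)–(1,17): clear
  midpoint (47/2,5) outside
  → clear
Obstacle 2 [(13,10) (15,3) (21,2) (23,10) (13,11)]:
  edge (13,10)–(15,3): clear
  edge (15,3)–(21,2): clear
  edge (21,2)–(23,10): clear
  edge (23,10)–(13,11): clear
  edge (13,11)–(13,10): clear
  midpoint (47/2,5) outside
  → clear
Obstacle 3 [(0,6) (9,2) (11,5) (11,10) (4,11)]:
  edge (0,6)–(9,2): clear
  edge (9,2)–(11,5): clear
  edge (11,5)–(11,10): clear
  edge (11,10)–(4,11): clear
  edge (4,11)–(0,6): clear
  midpoint (47/2,5) outside
  → clear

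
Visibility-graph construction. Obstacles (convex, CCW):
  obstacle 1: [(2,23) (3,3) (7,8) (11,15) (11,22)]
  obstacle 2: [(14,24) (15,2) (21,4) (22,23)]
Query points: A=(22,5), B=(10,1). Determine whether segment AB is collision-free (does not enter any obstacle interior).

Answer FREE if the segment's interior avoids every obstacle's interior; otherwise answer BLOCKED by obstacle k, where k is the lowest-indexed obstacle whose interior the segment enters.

BLOCKED by obstacle 2

Obstacle 1 [(2,23) (3,3) (7,8) (11,15) (11,22)]:
  edge (2,23)–(3,3): clear
  edge (3,3)–(7,8): clear
  edge (7,8)–(11,15): clear
  edge (11,15)–(11,22): clear
  edge (11,22)–(2,23): clear
  midpoint (16,3) outside
  → clear
Obstacle 2 [(14,24) (15,2) (21,4) (22,23)]:
  edge (14,24)–(15,2): crosses AB
  edge (15,2)–(21,4): clear
  edge (21,4)–(22,23): crosses AB
  edge (22,23)–(14,24): clear
  → BLOCKED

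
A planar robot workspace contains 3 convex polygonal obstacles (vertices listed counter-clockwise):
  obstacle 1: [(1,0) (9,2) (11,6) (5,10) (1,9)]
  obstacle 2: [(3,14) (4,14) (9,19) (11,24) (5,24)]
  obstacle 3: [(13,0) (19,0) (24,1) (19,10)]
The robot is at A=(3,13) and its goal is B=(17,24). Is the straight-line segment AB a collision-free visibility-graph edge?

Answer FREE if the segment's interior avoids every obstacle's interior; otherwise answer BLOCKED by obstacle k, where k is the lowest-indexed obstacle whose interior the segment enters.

Obstacle 1 [(1,0) (9,2) (11,6) (5,10) (1,9)]:
  edge (1,0)–(9,2): clear
  edge (9,2)–(11,6): clear
  edge (11,6)–(5,10): clear
  edge (5,10)–(1,9): clear
  edge (1,9)–(1,0): clear
  midpoint (10,37/2) outside
  → clear
Obstacle 2 [(3,14) (4,14) (9,19) (11,24) (5,24)]:
  edge (3,14)–(4,14): clear
  edge (4,14)–(9,19): clear
  edge (9,19)–(11,24): clear
  edge (11,24)–(5,24): clear
  edge (5,24)–(3,14): clear
  midpoint (10,37/2) outside
  → clear
Obstacle 3 [(13,0) (19,0) (24,1) (19,10)]:
  edge (13,0)–(19,0): clear
  edge (19,0)–(24,1): clear
  edge (24,1)–(19,10): clear
  edge (19,10)–(13,0): clear
  midpoint (10,37/2) outside
  → clear

FREE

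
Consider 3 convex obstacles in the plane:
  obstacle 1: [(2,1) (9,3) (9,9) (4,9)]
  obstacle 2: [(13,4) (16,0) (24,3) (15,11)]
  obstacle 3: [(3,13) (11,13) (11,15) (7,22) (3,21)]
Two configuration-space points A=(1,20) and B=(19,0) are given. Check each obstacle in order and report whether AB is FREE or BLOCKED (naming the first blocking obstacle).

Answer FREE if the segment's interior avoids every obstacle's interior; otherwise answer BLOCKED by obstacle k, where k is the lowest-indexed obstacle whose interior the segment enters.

Obstacle 1 [(2,1) (9,3) (9,9) (4,9)]:
  edge (2,1)–(9,3): clear
  edge (9,3)–(9,9): clear
  edge (9,9)–(4,9): clear
  edge (4,9)–(2,1): clear
  midpoint (10,10) outside
  → clear
Obstacle 2 [(13,4) (16,0) (24,3) (15,11)]:
  edge (13,4)–(16,0): clear
  edge (16,0)–(24,3): crosses AB
  edge (24,3)–(15,11): clear
  edge (15,11)–(13,4): crosses AB
  → BLOCKED
Obstacle 3 [(3,13) (11,13) (11,15) (7,22) (3,21)]:
  edge (3,13)–(11,13): crosses AB
  edge (11,13)–(11,15): clear
  edge (11,15)–(7,22): clear
  edge (7,22)–(3,21): clear
  edge (3,21)–(3,13): crosses AB
  → BLOCKED

BLOCKED by obstacle 2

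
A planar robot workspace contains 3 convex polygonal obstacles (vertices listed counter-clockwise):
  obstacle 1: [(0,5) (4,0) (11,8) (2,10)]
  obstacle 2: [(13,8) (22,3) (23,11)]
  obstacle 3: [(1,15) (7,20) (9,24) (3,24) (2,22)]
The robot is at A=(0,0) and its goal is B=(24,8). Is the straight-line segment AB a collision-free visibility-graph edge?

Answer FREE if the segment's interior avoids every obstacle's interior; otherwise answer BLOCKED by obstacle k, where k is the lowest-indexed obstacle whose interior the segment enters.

Obstacle 1 [(0,5) (4,0) (11,8) (2,10)]:
  edge (0,5)–(4,0): crosses AB
  edge (4,0)–(11,8): crosses AB
  edge (11,8)–(2,10): clear
  edge (2,10)–(0,5): clear
  → BLOCKED
Obstacle 2 [(13,8) (22,3) (23,11)]:
  edge (13,8)–(22,3): crosses AB
  edge (22,3)–(23,11): crosses AB
  edge (23,11)–(13,8): clear
  → BLOCKED
Obstacle 3 [(1,15) (7,20) (9,24) (3,24) (2,22)]:
  edge (1,15)–(7,20): clear
  edge (7,20)–(9,24): clear
  edge (9,24)–(3,24): clear
  edge (3,24)–(2,22): clear
  edge (2,22)–(1,15): clear
  midpoint (12,4) outside
  → clear

BLOCKED by obstacle 1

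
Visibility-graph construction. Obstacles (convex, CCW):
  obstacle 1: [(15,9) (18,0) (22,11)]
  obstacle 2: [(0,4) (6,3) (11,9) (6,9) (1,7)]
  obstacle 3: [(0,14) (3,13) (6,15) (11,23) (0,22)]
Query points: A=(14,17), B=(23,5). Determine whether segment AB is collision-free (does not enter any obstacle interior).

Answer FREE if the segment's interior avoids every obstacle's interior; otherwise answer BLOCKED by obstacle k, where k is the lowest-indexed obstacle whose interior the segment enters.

Obstacle 1 [(15,9) (18,0) (22,11)]:
  edge (15,9)–(18,0): clear
  edge (18,0)–(22,11): crosses AB
  edge (22,11)–(15,9): crosses AB
  → BLOCKED
Obstacle 2 [(0,4) (6,3) (11,9) (6,9) (1,7)]:
  edge (0,4)–(6,3): clear
  edge (6,3)–(11,9): clear
  edge (11,9)–(6,9): clear
  edge (6,9)–(1,7): clear
  edge (1,7)–(0,4): clear
  midpoint (37/2,11) outside
  → clear
Obstacle 3 [(0,14) (3,13) (6,15) (11,23) (0,22)]:
  edge (0,14)–(3,13): clear
  edge (3,13)–(6,15): clear
  edge (6,15)–(11,23): clear
  edge (11,23)–(0,22): clear
  edge (0,22)–(0,14): clear
  midpoint (37/2,11) outside
  → clear

BLOCKED by obstacle 1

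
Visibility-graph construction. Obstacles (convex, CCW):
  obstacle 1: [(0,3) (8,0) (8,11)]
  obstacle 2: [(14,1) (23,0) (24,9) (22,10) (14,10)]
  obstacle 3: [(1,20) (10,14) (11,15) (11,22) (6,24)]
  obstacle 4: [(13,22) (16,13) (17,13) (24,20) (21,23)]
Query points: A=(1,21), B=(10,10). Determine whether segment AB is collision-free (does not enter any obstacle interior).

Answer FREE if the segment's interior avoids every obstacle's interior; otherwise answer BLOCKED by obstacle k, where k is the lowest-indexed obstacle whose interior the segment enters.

Obstacle 1 [(0,3) (8,0) (8,11)]:
  edge (0,3)–(8,0): clear
  edge (8,0)–(8,11): clear
  edge (8,11)–(0,3): clear
  midpoint (11/2,31/2) outside
  → clear
Obstacle 2 [(14,1) (23,0) (24,9) (22,10) (14,10)]:
  edge (14,1)–(23,0): clear
  edge (23,0)–(24,9): clear
  edge (24,9)–(22,10): clear
  edge (22,10)–(14,10): clear
  edge (14,10)–(14,1): clear
  midpoint (11/2,31/2) outside
  → clear
Obstacle 3 [(1,20) (10,14) (11,15) (11,22) (6,24)]:
  edge (1,20)–(10,14): crosses AB
  edge (10,14)–(11,15): clear
  edge (11,15)–(11,22): clear
  edge (11,22)–(6,24): clear
  edge (6,24)–(1,20): crosses AB
  → BLOCKED
Obstacle 4 [(13,22) (16,13) (17,13) (24,20) (21,23)]:
  edge (13,22)–(16,13): clear
  edge (16,13)–(17,13): clear
  edge (17,13)–(24,20): clear
  edge (24,20)–(21,23): clear
  edge (21,23)–(13,22): clear
  midpoint (11/2,31/2) outside
  → clear

BLOCKED by obstacle 3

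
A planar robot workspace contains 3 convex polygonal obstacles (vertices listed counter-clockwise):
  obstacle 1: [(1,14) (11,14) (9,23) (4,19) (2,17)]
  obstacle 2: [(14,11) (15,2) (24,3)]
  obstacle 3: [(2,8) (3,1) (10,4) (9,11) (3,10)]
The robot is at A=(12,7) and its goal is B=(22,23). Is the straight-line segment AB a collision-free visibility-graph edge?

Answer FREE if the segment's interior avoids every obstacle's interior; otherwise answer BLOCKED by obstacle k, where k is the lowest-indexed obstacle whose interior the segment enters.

BLOCKED by obstacle 2

Obstacle 1 [(1,14) (11,14) (9,23) (4,19) (2,17)]:
  edge (1,14)–(11,14): clear
  edge (11,14)–(9,23): clear
  edge (9,23)–(4,19): clear
  edge (4,19)–(2,17): clear
  edge (2,17)–(1,14): clear
  midpoint (17,15) outside
  → clear
Obstacle 2 [(14,11) (15,2) (24,3)]:
  edge (14,11)–(15,2): crosses AB
  edge (15,2)–(24,3): clear
  edge (24,3)–(14,11): crosses AB
  → BLOCKED
Obstacle 3 [(2,8) (3,1) (10,4) (9,11) (3,10)]:
  edge (2,8)–(3,1): clear
  edge (3,1)–(10,4): clear
  edge (10,4)–(9,11): clear
  edge (9,11)–(3,10): clear
  edge (3,10)–(2,8): clear
  midpoint (17,15) outside
  → clear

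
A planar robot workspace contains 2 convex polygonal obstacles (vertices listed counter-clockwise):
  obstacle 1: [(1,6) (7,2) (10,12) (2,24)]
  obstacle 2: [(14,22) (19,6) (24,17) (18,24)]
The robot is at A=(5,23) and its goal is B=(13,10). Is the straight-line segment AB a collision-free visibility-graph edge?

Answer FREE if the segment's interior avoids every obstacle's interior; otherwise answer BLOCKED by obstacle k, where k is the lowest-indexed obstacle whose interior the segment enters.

FREE

Obstacle 1 [(1,6) (7,2) (10,12) (2,24)]:
  edge (1,6)–(7,2): clear
  edge (7,2)–(10,12): clear
  edge (10,12)–(2,24): clear
  edge (2,24)–(1,6): clear
  midpoint (9,33/2) outside
  → clear
Obstacle 2 [(14,22) (19,6) (24,17) (18,24)]:
  edge (14,22)–(19,6): clear
  edge (19,6)–(24,17): clear
  edge (24,17)–(18,24): clear
  edge (18,24)–(14,22): clear
  midpoint (9,33/2) outside
  → clear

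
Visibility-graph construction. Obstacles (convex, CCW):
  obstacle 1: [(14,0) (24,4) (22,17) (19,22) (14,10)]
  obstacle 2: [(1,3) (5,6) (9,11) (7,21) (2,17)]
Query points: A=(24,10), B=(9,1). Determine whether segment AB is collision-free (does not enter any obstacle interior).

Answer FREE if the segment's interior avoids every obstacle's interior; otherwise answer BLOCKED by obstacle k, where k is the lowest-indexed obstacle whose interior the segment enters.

Obstacle 1 [(14,0) (24,4) (22,17) (19,22) (14,10)]:
  edge (14,0)–(24,4): clear
  edge (24,4)–(22,17): crosses AB
  edge (22,17)–(19,22): clear
  edge (19,22)–(14,10): clear
  edge (14,10)–(14,0): crosses AB
  → BLOCKED
Obstacle 2 [(1,3) (5,6) (9,11) (7,21) (2,17)]:
  edge (1,3)–(5,6): clear
  edge (5,6)–(9,11): clear
  edge (9,11)–(7,21): clear
  edge (7,21)–(2,17): clear
  edge (2,17)–(1,3): clear
  midpoint (33/2,11/2) outside
  → clear

BLOCKED by obstacle 1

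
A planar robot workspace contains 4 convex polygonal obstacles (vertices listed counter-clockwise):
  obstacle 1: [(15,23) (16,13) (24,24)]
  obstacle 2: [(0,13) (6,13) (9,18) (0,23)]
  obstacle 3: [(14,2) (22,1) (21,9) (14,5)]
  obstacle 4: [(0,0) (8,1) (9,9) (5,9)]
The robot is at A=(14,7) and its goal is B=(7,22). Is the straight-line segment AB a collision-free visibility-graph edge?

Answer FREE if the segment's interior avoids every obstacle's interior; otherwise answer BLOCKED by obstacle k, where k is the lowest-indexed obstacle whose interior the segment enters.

BLOCKED by obstacle 2

Obstacle 1 [(15,23) (16,13) (24,24)]:
  edge (15,23)–(16,13): clear
  edge (16,13)–(24,24): clear
  edge (24,24)–(15,23): clear
  midpoint (21/2,29/2) outside
  → clear
Obstacle 2 [(0,13) (6,13) (9,18) (0,23)]:
  edge (0,13)–(6,13): clear
  edge (6,13)–(9,18): crosses AB
  edge (9,18)–(0,23): crosses AB
  edge (0,23)–(0,13): clear
  → BLOCKED
Obstacle 3 [(14,2) (22,1) (21,9) (14,5)]:
  edge (14,2)–(22,1): clear
  edge (22,1)–(21,9): clear
  edge (21,9)–(14,5): clear
  edge (14,5)–(14,2): clear
  midpoint (21/2,29/2) outside
  → clear
Obstacle 4 [(0,0) (8,1) (9,9) (5,9)]:
  edge (0,0)–(8,1): clear
  edge (8,1)–(9,9): clear
  edge (9,9)–(5,9): clear
  edge (5,9)–(0,0): clear
  midpoint (21/2,29/2) outside
  → clear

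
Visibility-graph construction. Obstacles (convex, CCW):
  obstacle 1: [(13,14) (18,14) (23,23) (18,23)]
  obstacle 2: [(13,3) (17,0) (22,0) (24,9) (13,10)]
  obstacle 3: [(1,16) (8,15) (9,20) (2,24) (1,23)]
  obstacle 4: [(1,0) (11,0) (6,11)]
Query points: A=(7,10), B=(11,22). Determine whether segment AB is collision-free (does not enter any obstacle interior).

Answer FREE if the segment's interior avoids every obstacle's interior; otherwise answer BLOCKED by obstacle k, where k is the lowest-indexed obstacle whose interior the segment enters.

FREE

Obstacle 1 [(13,14) (18,14) (23,23) (18,23)]:
  edge (13,14)–(18,14): clear
  edge (18,14)–(23,23): clear
  edge (23,23)–(18,23): clear
  edge (18,23)–(13,14): clear
  midpoint (9,16) outside
  → clear
Obstacle 2 [(13,3) (17,0) (22,0) (24,9) (13,10)]:
  edge (13,3)–(17,0): clear
  edge (17,0)–(22,0): clear
  edge (22,0)–(24,9): clear
  edge (24,9)–(13,10): clear
  edge (13,10)–(13,3): clear
  midpoint (9,16) outside
  → clear
Obstacle 3 [(1,16) (8,15) (9,20) (2,24) (1,23)]:
  edge (1,16)–(8,15): clear
  edge (8,15)–(9,20): clear
  edge (9,20)–(2,24): clear
  edge (2,24)–(1,23): clear
  edge (1,23)–(1,16): clear
  midpoint (9,16) outside
  → clear
Obstacle 4 [(1,0) (11,0) (6,11)]:
  edge (1,0)–(11,0): clear
  edge (11,0)–(6,11): clear
  edge (6,11)–(1,0): clear
  midpoint (9,16) outside
  → clear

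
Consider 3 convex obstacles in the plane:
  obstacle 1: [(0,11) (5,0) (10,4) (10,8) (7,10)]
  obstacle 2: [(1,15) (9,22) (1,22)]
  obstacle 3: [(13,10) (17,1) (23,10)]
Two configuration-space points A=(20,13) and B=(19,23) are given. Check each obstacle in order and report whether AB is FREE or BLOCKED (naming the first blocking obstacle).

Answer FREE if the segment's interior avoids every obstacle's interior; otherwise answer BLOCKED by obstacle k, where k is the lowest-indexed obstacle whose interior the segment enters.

FREE

Obstacle 1 [(0,11) (5,0) (10,4) (10,8) (7,10)]:
  edge (0,11)–(5,0): clear
  edge (5,0)–(10,4): clear
  edge (10,4)–(10,8): clear
  edge (10,8)–(7,10): clear
  edge (7,10)–(0,11): clear
  midpoint (39/2,18) outside
  → clear
Obstacle 2 [(1,15) (9,22) (1,22)]:
  edge (1,15)–(9,22): clear
  edge (9,22)–(1,22): clear
  edge (1,22)–(1,15): clear
  midpoint (39/2,18) outside
  → clear
Obstacle 3 [(13,10) (17,1) (23,10)]:
  edge (13,10)–(17,1): clear
  edge (17,1)–(23,10): clear
  edge (23,10)–(13,10): clear
  midpoint (39/2,18) outside
  → clear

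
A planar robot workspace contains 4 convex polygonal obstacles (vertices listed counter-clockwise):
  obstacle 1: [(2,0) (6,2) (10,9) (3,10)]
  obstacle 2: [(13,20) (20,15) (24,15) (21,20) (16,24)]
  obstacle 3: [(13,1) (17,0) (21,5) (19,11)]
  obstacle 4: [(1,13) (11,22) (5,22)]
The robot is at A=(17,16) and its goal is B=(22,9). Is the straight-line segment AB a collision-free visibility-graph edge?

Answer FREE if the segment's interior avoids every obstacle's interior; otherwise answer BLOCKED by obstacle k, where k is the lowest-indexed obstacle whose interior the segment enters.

Obstacle 1 [(2,0) (6,2) (10,9) (3,10)]:
  edge (2,0)–(6,2): clear
  edge (6,2)–(10,9): clear
  edge (10,9)–(3,10): clear
  edge (3,10)–(2,0): clear
  midpoint (39/2,25/2) outside
  → clear
Obstacle 2 [(13,20) (20,15) (24,15) (21,20) (16,24)]:
  edge (13,20)–(20,15): clear
  edge (20,15)–(24,15): clear
  edge (24,15)–(21,20): clear
  edge (21,20)–(16,24): clear
  edge (16,24)–(13,20): clear
  midpoint (39/2,25/2) outside
  → clear
Obstacle 3 [(13,1) (17,0) (21,5) (19,11)]:
  edge (13,1)–(17,0): clear
  edge (17,0)–(21,5): clear
  edge (21,5)–(19,11): clear
  edge (19,11)–(13,1): clear
  midpoint (39/2,25/2) outside
  → clear
Obstacle 4 [(1,13) (11,22) (5,22)]:
  edge (1,13)–(11,22): clear
  edge (11,22)–(5,22): clear
  edge (5,22)–(1,13): clear
  midpoint (39/2,25/2) outside
  → clear

FREE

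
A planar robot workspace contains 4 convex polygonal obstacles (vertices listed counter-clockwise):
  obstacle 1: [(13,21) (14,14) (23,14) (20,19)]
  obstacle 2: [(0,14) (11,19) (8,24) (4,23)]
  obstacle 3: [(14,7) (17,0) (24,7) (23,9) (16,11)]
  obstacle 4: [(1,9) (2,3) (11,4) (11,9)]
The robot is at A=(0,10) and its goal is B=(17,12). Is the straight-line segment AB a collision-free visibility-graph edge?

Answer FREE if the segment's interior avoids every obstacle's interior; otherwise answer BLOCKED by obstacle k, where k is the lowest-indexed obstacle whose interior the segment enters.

FREE

Obstacle 1 [(13,21) (14,14) (23,14) (20,19)]:
  edge (13,21)–(14,14): clear
  edge (14,14)–(23,14): clear
  edge (23,14)–(20,19): clear
  edge (20,19)–(13,21): clear
  midpoint (17/2,11) outside
  → clear
Obstacle 2 [(0,14) (11,19) (8,24) (4,23)]:
  edge (0,14)–(11,19): clear
  edge (11,19)–(8,24): clear
  edge (8,24)–(4,23): clear
  edge (4,23)–(0,14): clear
  midpoint (17/2,11) outside
  → clear
Obstacle 3 [(14,7) (17,0) (24,7) (23,9) (16,11)]:
  edge (14,7)–(17,0): clear
  edge (17,0)–(24,7): clear
  edge (24,7)–(23,9): clear
  edge (23,9)–(16,11): clear
  edge (16,11)–(14,7): clear
  midpoint (17/2,11) outside
  → clear
Obstacle 4 [(1,9) (2,3) (11,4) (11,9)]:
  edge (1,9)–(2,3): clear
  edge (2,3)–(11,4): clear
  edge (11,4)–(11,9): clear
  edge (11,9)–(1,9): clear
  midpoint (17/2,11) outside
  → clear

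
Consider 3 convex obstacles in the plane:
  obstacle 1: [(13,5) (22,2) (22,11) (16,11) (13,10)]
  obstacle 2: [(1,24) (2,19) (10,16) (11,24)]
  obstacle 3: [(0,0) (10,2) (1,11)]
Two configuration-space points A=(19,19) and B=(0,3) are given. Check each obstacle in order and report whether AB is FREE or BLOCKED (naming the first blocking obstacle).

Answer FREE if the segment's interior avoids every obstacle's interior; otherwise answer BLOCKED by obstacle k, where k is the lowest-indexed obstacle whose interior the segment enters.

BLOCKED by obstacle 3

Obstacle 1 [(13,5) (22,2) (22,11) (16,11) (13,10)]:
  edge (13,5)–(22,2): clear
  edge (22,2)–(22,11): clear
  edge (22,11)–(16,11): clear
  edge (16,11)–(13,10): clear
  edge (13,10)–(13,5): clear
  midpoint (19/2,11) outside
  → clear
Obstacle 2 [(1,24) (2,19) (10,16) (11,24)]:
  edge (1,24)–(2,19): clear
  edge (2,19)–(10,16): clear
  edge (10,16)–(11,24): clear
  edge (11,24)–(1,24): clear
  midpoint (19/2,11) outside
  → clear
Obstacle 3 [(0,0) (10,2) (1,11)]:
  edge (0,0)–(10,2): clear
  edge (10,2)–(1,11): crosses AB
  edge (1,11)–(0,0): crosses AB
  → BLOCKED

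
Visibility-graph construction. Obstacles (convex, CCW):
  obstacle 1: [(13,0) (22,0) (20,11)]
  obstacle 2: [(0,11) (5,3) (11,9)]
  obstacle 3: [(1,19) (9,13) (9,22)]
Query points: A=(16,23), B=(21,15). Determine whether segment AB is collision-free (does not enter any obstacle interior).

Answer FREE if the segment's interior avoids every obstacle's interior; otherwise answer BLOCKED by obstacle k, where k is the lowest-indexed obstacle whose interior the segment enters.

Obstacle 1 [(13,0) (22,0) (20,11)]:
  edge (13,0)–(22,0): clear
  edge (22,0)–(20,11): clear
  edge (20,11)–(13,0): clear
  midpoint (37/2,19) outside
  → clear
Obstacle 2 [(0,11) (5,3) (11,9)]:
  edge (0,11)–(5,3): clear
  edge (5,3)–(11,9): clear
  edge (11,9)–(0,11): clear
  midpoint (37/2,19) outside
  → clear
Obstacle 3 [(1,19) (9,13) (9,22)]:
  edge (1,19)–(9,13): clear
  edge (9,13)–(9,22): clear
  edge (9,22)–(1,19): clear
  midpoint (37/2,19) outside
  → clear

FREE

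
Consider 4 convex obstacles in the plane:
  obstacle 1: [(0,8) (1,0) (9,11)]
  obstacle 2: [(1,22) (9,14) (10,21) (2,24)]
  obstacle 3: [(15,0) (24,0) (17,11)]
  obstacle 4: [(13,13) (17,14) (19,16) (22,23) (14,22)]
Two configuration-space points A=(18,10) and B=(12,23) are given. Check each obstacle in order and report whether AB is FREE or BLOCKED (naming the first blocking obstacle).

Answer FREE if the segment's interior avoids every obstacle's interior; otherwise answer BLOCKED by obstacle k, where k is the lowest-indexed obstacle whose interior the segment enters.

BLOCKED by obstacle 4

Obstacle 1 [(0,8) (1,0) (9,11)]:
  edge (0,8)–(1,0): clear
  edge (1,0)–(9,11): clear
  edge (9,11)–(0,8): clear
  midpoint (15,33/2) outside
  → clear
Obstacle 2 [(1,22) (9,14) (10,21) (2,24)]:
  edge (1,22)–(9,14): clear
  edge (9,14)–(10,21): clear
  edge (10,21)–(2,24): clear
  edge (2,24)–(1,22): clear
  midpoint (15,33/2) outside
  → clear
Obstacle 3 [(15,0) (24,0) (17,11)]:
  edge (15,0)–(24,0): clear
  edge (24,0)–(17,11): clear
  edge (17,11)–(15,0): clear
  midpoint (15,33/2) outside
  → clear
Obstacle 4 [(13,13) (17,14) (19,16) (22,23) (14,22)]:
  edge (13,13)–(17,14): crosses AB
  edge (17,14)–(19,16): clear
  edge (19,16)–(22,23): clear
  edge (22,23)–(14,22): clear
  edge (14,22)–(13,13): crosses AB
  → BLOCKED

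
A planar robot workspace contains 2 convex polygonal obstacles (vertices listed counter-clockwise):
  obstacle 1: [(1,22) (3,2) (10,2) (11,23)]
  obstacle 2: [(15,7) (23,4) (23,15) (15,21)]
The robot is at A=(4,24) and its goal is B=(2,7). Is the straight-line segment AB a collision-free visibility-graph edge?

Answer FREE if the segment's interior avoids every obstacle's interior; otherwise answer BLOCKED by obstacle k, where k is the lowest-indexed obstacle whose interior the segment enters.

BLOCKED by obstacle 1

Obstacle 1 [(1,22) (3,2) (10,2) (11,23)]:
  edge (1,22)–(3,2): crosses AB
  edge (3,2)–(10,2): clear
  edge (10,2)–(11,23): clear
  edge (11,23)–(1,22): crosses AB
  → BLOCKED
Obstacle 2 [(15,7) (23,4) (23,15) (15,21)]:
  edge (15,7)–(23,4): clear
  edge (23,4)–(23,15): clear
  edge (23,15)–(15,21): clear
  edge (15,21)–(15,7): clear
  midpoint (3,31/2) outside
  → clear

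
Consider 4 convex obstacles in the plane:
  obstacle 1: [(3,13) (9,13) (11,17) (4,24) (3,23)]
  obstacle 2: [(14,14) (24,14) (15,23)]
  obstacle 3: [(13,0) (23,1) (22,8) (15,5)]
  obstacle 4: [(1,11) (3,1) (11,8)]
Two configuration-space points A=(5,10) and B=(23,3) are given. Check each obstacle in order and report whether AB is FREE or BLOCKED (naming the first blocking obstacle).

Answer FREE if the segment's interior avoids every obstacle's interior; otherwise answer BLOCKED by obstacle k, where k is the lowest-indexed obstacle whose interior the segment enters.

BLOCKED by obstacle 3

Obstacle 1 [(3,13) (9,13) (11,17) (4,24) (3,23)]:
  edge (3,13)–(9,13): clear
  edge (9,13)–(11,17): clear
  edge (11,17)–(4,24): clear
  edge (4,24)–(3,23): clear
  edge (3,23)–(3,13): clear
  midpoint (14,13/2) outside
  → clear
Obstacle 2 [(14,14) (24,14) (15,23)]:
  edge (14,14)–(24,14): clear
  edge (24,14)–(15,23): clear
  edge (15,23)–(14,14): clear
  midpoint (14,13/2) outside
  → clear
Obstacle 3 [(13,0) (23,1) (22,8) (15,5)]:
  edge (13,0)–(23,1): clear
  edge (23,1)–(22,8): crosses AB
  edge (22,8)–(15,5): crosses AB
  edge (15,5)–(13,0): clear
  → BLOCKED
Obstacle 4 [(1,11) (3,1) (11,8)]:
  edge (1,11)–(3,1): clear
  edge (3,1)–(11,8): crosses AB
  edge (11,8)–(1,11): crosses AB
  → BLOCKED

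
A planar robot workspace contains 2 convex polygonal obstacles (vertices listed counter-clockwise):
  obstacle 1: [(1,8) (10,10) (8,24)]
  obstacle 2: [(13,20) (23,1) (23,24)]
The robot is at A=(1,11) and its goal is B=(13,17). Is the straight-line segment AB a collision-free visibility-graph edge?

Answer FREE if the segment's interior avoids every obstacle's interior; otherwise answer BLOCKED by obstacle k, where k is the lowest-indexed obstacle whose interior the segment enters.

Obstacle 1 [(1,8) (10,10) (8,24)]:
  edge (1,8)–(10,10): clear
  edge (10,10)–(8,24): crosses AB
  edge (8,24)–(1,8): crosses AB
  → BLOCKED
Obstacle 2 [(13,20) (23,1) (23,24)]:
  edge (13,20)–(23,1): clear
  edge (23,1)–(23,24): clear
  edge (23,24)–(13,20): clear
  midpoint (7,14) outside
  → clear

BLOCKED by obstacle 1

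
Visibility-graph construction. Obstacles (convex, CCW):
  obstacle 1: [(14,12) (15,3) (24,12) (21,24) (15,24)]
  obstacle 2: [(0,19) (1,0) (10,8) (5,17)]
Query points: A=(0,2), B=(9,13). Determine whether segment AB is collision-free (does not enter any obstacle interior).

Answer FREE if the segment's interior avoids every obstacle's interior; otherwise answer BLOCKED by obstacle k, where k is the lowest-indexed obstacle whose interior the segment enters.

BLOCKED by obstacle 2

Obstacle 1 [(14,12) (15,3) (24,12) (21,24) (15,24)]:
  edge (14,12)–(15,3): clear
  edge (15,3)–(24,12): clear
  edge (24,12)–(21,24): clear
  edge (21,24)–(15,24): clear
  edge (15,24)–(14,12): clear
  midpoint (9/2,15/2) outside
  → clear
Obstacle 2 [(0,19) (1,0) (10,8) (5,17)]:
  edge (0,19)–(1,0): crosses AB
  edge (1,0)–(10,8): clear
  edge (10,8)–(5,17): crosses AB
  edge (5,17)–(0,19): clear
  → BLOCKED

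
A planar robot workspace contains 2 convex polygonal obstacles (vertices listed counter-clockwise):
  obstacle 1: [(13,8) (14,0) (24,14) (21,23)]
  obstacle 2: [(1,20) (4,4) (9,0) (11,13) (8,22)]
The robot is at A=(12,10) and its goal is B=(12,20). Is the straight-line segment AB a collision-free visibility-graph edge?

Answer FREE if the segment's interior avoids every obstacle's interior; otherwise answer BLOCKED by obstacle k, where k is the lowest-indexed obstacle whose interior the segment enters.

FREE

Obstacle 1 [(13,8) (14,0) (24,14) (21,23)]:
  edge (13,8)–(14,0): clear
  edge (14,0)–(24,14): clear
  edge (24,14)–(21,23): clear
  edge (21,23)–(13,8): clear
  midpoint (12,15) outside
  → clear
Obstacle 2 [(1,20) (4,4) (9,0) (11,13) (8,22)]:
  edge (1,20)–(4,4): clear
  edge (4,4)–(9,0): clear
  edge (9,0)–(11,13): clear
  edge (11,13)–(8,22): clear
  edge (8,22)–(1,20): clear
  midpoint (12,15) outside
  → clear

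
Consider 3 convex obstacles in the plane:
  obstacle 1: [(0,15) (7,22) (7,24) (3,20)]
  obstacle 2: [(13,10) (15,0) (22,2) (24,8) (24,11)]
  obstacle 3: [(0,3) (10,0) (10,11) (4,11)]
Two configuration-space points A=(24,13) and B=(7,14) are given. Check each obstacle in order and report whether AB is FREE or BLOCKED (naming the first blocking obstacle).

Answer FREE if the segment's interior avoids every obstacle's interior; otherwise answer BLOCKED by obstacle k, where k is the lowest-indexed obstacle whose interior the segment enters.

FREE

Obstacle 1 [(0,15) (7,22) (7,24) (3,20)]:
  edge (0,15)–(7,22): clear
  edge (7,22)–(7,24): clear
  edge (7,24)–(3,20): clear
  edge (3,20)–(0,15): clear
  midpoint (31/2,27/2) outside
  → clear
Obstacle 2 [(13,10) (15,0) (22,2) (24,8) (24,11)]:
  edge (13,10)–(15,0): clear
  edge (15,0)–(22,2): clear
  edge (22,2)–(24,8): clear
  edge (24,8)–(24,11): clear
  edge (24,11)–(13,10): clear
  midpoint (31/2,27/2) outside
  → clear
Obstacle 3 [(0,3) (10,0) (10,11) (4,11)]:
  edge (0,3)–(10,0): clear
  edge (10,0)–(10,11): clear
  edge (10,11)–(4,11): clear
  edge (4,11)–(0,3): clear
  midpoint (31/2,27/2) outside
  → clear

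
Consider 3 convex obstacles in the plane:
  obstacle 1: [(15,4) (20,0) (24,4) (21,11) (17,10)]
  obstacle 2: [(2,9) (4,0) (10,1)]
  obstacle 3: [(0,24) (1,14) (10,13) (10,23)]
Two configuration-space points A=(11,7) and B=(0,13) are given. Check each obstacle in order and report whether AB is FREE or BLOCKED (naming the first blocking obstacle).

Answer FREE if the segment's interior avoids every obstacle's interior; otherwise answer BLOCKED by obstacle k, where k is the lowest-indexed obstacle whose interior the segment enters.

FREE

Obstacle 1 [(15,4) (20,0) (24,4) (21,11) (17,10)]:
  edge (15,4)–(20,0): clear
  edge (20,0)–(24,4): clear
  edge (24,4)–(21,11): clear
  edge (21,11)–(17,10): clear
  edge (17,10)–(15,4): clear
  midpoint (11/2,10) outside
  → clear
Obstacle 2 [(2,9) (4,0) (10,1)]:
  edge (2,9)–(4,0): clear
  edge (4,0)–(10,1): clear
  edge (10,1)–(2,9): clear
  midpoint (11/2,10) outside
  → clear
Obstacle 3 [(0,24) (1,14) (10,13) (10,23)]:
  edge (0,24)–(1,14): clear
  edge (1,14)–(10,13): clear
  edge (10,13)–(10,23): clear
  edge (10,23)–(0,24): clear
  midpoint (11/2,10) outside
  → clear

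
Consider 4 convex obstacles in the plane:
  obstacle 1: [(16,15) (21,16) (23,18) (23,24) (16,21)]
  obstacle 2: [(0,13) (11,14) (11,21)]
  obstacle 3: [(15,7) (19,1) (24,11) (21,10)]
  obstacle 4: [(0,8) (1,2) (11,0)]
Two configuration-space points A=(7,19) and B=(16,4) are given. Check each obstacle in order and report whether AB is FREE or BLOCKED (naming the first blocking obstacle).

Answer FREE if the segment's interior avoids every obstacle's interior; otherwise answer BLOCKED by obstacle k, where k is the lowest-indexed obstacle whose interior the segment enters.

Obstacle 1 [(16,15) (21,16) (23,18) (23,24) (16,21)]:
  edge (16,15)–(21,16): clear
  edge (21,16)–(23,18): clear
  edge (23,18)–(23,24): clear
  edge (23,24)–(16,21): clear
  edge (16,21)–(16,15): clear
  midpoint (23/2,23/2) outside
  → clear
Obstacle 2 [(0,13) (11,14) (11,21)]:
  edge (0,13)–(11,14): crosses AB
  edge (11,14)–(11,21): clear
  edge (11,21)–(0,13): crosses AB
  → BLOCKED
Obstacle 3 [(15,7) (19,1) (24,11) (21,10)]:
  edge (15,7)–(19,1): clear
  edge (19,1)–(24,11): clear
  edge (24,11)–(21,10): clear
  edge (21,10)–(15,7): clear
  midpoint (23/2,23/2) outside
  → clear
Obstacle 4 [(0,8) (1,2) (11,0)]:
  edge (0,8)–(1,2): clear
  edge (1,2)–(11,0): clear
  edge (11,0)–(0,8): clear
  midpoint (23/2,23/2) outside
  → clear

BLOCKED by obstacle 2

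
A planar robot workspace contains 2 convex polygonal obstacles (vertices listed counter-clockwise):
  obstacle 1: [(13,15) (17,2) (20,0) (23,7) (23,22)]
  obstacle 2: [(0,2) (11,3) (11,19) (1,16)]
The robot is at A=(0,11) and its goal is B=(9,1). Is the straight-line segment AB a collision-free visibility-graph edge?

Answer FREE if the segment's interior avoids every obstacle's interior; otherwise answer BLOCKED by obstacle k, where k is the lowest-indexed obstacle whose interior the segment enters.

Obstacle 1 [(13,15) (17,2) (20,0) (23,7) (23,22)]:
  edge (13,15)–(17,2): clear
  edge (17,2)–(20,0): clear
  edge (20,0)–(23,7): clear
  edge (23,7)–(23,22): clear
  edge (23,22)–(13,15): clear
  midpoint (9/2,6) outside
  → clear
Obstacle 2 [(0,2) (11,3) (11,19) (1,16)]:
  edge (0,2)–(11,3): crosses AB
  edge (11,3)–(11,19): clear
  edge (11,19)–(1,16): clear
  edge (1,16)–(0,2): crosses AB
  → BLOCKED

BLOCKED by obstacle 2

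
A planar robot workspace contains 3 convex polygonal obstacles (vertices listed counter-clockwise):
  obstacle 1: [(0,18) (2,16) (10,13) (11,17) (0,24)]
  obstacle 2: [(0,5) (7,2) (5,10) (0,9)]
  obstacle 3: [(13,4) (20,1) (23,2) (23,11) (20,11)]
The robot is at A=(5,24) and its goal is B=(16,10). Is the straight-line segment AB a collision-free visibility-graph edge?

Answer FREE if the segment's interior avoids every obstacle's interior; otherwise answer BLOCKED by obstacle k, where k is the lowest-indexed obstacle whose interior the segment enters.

Obstacle 1 [(0,18) (2,16) (10,13) (11,17) (0,24)]:
  edge (0,18)–(2,16): clear
  edge (2,16)–(10,13): clear
  edge (10,13)–(11,17): crosses AB
  edge (11,17)–(0,24): crosses AB
  edge (0,24)–(0,18): clear
  → BLOCKED
Obstacle 2 [(0,5) (7,2) (5,10) (0,9)]:
  edge (0,5)–(7,2): clear
  edge (7,2)–(5,10): clear
  edge (5,10)–(0,9): clear
  edge (0,9)–(0,5): clear
  midpoint (21/2,17) outside
  → clear
Obstacle 3 [(13,4) (20,1) (23,2) (23,11) (20,11)]:
  edge (13,4)–(20,1): clear
  edge (20,1)–(23,2): clear
  edge (23,2)–(23,11): clear
  edge (23,11)–(20,11): clear
  edge (20,11)–(13,4): clear
  midpoint (21/2,17) outside
  → clear

BLOCKED by obstacle 1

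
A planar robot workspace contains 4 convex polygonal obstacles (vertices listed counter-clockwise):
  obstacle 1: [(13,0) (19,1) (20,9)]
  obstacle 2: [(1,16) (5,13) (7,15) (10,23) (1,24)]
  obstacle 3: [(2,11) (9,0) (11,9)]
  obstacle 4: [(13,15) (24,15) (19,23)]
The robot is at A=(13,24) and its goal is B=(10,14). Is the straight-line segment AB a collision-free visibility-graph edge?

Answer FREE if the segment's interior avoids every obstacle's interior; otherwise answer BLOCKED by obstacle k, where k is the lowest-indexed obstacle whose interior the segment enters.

Obstacle 1 [(13,0) (19,1) (20,9)]:
  edge (13,0)–(19,1): clear
  edge (19,1)–(20,9): clear
  edge (20,9)–(13,0): clear
  midpoint (23/2,19) outside
  → clear
Obstacle 2 [(1,16) (5,13) (7,15) (10,23) (1,24)]:
  edge (1,16)–(5,13): clear
  edge (5,13)–(7,15): clear
  edge (7,15)–(10,23): clear
  edge (10,23)–(1,24): clear
  edge (1,24)–(1,16): clear
  midpoint (23/2,19) outside
  → clear
Obstacle 3 [(2,11) (9,0) (11,9)]:
  edge (2,11)–(9,0): clear
  edge (9,0)–(11,9): clear
  edge (11,9)–(2,11): clear
  midpoint (23/2,19) outside
  → clear
Obstacle 4 [(13,15) (24,15) (19,23)]:
  edge (13,15)–(24,15): clear
  edge (24,15)–(19,23): clear
  edge (19,23)–(13,15): clear
  midpoint (23/2,19) outside
  → clear

FREE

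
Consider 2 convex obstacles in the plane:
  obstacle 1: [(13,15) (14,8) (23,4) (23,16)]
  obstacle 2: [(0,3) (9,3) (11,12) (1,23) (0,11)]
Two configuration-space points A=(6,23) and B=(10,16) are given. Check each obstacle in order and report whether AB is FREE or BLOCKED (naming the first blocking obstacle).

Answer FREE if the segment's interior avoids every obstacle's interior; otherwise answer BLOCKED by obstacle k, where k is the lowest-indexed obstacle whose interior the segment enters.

FREE

Obstacle 1 [(13,15) (14,8) (23,4) (23,16)]:
  edge (13,15)–(14,8): clear
  edge (14,8)–(23,4): clear
  edge (23,4)–(23,16): clear
  edge (23,16)–(13,15): clear
  midpoint (8,39/2) outside
  → clear
Obstacle 2 [(0,3) (9,3) (11,12) (1,23) (0,11)]:
  edge (0,3)–(9,3): clear
  edge (9,3)–(11,12): clear
  edge (11,12)–(1,23): clear
  edge (1,23)–(0,11): clear
  edge (0,11)–(0,3): clear
  midpoint (8,39/2) outside
  → clear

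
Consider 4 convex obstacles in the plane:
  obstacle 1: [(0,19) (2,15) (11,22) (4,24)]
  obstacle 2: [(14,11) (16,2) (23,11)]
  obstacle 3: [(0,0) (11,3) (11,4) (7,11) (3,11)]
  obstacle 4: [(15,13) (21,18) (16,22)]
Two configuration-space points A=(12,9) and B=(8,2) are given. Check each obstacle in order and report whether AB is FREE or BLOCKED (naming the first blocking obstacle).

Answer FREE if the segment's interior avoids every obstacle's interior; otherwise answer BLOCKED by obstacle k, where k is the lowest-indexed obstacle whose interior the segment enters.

BLOCKED by obstacle 3

Obstacle 1 [(0,19) (2,15) (11,22) (4,24)]:
  edge (0,19)–(2,15): clear
  edge (2,15)–(11,22): clear
  edge (11,22)–(4,24): clear
  edge (4,24)–(0,19): clear
  midpoint (10,11/2) outside
  → clear
Obstacle 2 [(14,11) (16,2) (23,11)]:
  edge (14,11)–(16,2): clear
  edge (16,2)–(23,11): clear
  edge (23,11)–(14,11): clear
  midpoint (10,11/2) outside
  → clear
Obstacle 3 [(0,0) (11,3) (11,4) (7,11) (3,11)]:
  edge (0,0)–(11,3): crosses AB
  edge (11,3)–(11,4): clear
  edge (11,4)–(7,11): crosses AB
  edge (7,11)–(3,11): clear
  edge (3,11)–(0,0): clear
  → BLOCKED
Obstacle 4 [(15,13) (21,18) (16,22)]:
  edge (15,13)–(21,18): clear
  edge (21,18)–(16,22): clear
  edge (16,22)–(15,13): clear
  midpoint (10,11/2) outside
  → clear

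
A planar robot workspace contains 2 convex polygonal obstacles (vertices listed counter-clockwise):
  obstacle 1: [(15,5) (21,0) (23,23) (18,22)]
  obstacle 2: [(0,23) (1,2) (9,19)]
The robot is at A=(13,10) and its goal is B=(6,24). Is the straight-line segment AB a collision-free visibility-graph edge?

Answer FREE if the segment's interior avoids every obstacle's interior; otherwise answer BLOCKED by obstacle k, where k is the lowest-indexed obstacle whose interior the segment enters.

BLOCKED by obstacle 2

Obstacle 1 [(15,5) (21,0) (23,23) (18,22)]:
  edge (15,5)–(21,0): clear
  edge (21,0)–(23,23): clear
  edge (23,23)–(18,22): clear
  edge (18,22)–(15,5): clear
  midpoint (19/2,17) outside
  → clear
Obstacle 2 [(0,23) (1,2) (9,19)]:
  edge (0,23)–(1,2): clear
  edge (1,2)–(9,19): crosses AB
  edge (9,19)–(0,23): crosses AB
  → BLOCKED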